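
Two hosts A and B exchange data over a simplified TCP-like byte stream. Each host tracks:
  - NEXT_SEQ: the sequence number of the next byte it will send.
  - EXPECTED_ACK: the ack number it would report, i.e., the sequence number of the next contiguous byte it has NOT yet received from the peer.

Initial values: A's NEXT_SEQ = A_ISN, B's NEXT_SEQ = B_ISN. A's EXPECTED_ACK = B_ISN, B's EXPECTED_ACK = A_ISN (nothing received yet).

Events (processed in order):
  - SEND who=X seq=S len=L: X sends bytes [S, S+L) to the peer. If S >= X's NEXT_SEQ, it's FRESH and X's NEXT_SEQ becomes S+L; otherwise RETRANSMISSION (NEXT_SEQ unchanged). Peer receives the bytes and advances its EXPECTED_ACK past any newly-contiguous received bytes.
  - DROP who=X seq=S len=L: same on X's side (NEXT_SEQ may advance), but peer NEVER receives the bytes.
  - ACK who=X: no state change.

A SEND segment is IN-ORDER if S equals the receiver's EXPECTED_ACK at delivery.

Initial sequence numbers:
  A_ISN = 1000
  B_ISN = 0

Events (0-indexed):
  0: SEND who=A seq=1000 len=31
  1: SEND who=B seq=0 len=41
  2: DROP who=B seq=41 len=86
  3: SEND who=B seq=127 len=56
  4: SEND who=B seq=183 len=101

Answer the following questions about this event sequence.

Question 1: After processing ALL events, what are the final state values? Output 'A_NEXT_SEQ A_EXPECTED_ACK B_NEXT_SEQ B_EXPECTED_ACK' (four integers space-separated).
After event 0: A_seq=1031 A_ack=0 B_seq=0 B_ack=1031
After event 1: A_seq=1031 A_ack=41 B_seq=41 B_ack=1031
After event 2: A_seq=1031 A_ack=41 B_seq=127 B_ack=1031
After event 3: A_seq=1031 A_ack=41 B_seq=183 B_ack=1031
After event 4: A_seq=1031 A_ack=41 B_seq=284 B_ack=1031

Answer: 1031 41 284 1031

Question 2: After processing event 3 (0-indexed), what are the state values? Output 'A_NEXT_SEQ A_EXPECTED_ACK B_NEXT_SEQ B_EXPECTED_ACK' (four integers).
After event 0: A_seq=1031 A_ack=0 B_seq=0 B_ack=1031
After event 1: A_seq=1031 A_ack=41 B_seq=41 B_ack=1031
After event 2: A_seq=1031 A_ack=41 B_seq=127 B_ack=1031
After event 3: A_seq=1031 A_ack=41 B_seq=183 B_ack=1031

1031 41 183 1031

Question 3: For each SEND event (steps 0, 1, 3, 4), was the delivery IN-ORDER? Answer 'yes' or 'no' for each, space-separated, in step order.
Answer: yes yes no no

Derivation:
Step 0: SEND seq=1000 -> in-order
Step 1: SEND seq=0 -> in-order
Step 3: SEND seq=127 -> out-of-order
Step 4: SEND seq=183 -> out-of-order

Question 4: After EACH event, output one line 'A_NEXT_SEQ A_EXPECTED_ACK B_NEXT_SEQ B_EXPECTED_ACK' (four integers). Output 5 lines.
1031 0 0 1031
1031 41 41 1031
1031 41 127 1031
1031 41 183 1031
1031 41 284 1031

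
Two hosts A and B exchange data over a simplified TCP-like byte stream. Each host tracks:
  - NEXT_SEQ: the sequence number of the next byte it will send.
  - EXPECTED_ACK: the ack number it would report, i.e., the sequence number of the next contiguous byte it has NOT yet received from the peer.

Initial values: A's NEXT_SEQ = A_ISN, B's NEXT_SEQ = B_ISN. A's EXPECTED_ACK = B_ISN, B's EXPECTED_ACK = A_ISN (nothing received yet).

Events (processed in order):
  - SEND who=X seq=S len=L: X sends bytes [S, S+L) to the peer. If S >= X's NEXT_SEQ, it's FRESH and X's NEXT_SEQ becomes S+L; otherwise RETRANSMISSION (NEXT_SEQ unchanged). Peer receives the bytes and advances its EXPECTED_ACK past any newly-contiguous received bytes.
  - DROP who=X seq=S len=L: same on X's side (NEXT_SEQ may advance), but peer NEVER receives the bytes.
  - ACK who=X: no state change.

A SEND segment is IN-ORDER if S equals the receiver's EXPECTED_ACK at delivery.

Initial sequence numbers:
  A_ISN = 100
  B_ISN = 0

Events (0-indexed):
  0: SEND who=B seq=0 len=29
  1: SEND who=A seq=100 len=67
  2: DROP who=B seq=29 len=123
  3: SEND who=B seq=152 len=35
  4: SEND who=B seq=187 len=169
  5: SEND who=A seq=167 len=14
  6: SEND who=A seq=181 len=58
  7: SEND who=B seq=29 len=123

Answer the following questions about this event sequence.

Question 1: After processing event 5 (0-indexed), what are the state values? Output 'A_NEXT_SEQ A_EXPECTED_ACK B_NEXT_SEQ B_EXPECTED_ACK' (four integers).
After event 0: A_seq=100 A_ack=29 B_seq=29 B_ack=100
After event 1: A_seq=167 A_ack=29 B_seq=29 B_ack=167
After event 2: A_seq=167 A_ack=29 B_seq=152 B_ack=167
After event 3: A_seq=167 A_ack=29 B_seq=187 B_ack=167
After event 4: A_seq=167 A_ack=29 B_seq=356 B_ack=167
After event 5: A_seq=181 A_ack=29 B_seq=356 B_ack=181

181 29 356 181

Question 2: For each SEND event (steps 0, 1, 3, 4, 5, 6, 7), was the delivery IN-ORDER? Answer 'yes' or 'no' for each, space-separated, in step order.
Step 0: SEND seq=0 -> in-order
Step 1: SEND seq=100 -> in-order
Step 3: SEND seq=152 -> out-of-order
Step 4: SEND seq=187 -> out-of-order
Step 5: SEND seq=167 -> in-order
Step 6: SEND seq=181 -> in-order
Step 7: SEND seq=29 -> in-order

Answer: yes yes no no yes yes yes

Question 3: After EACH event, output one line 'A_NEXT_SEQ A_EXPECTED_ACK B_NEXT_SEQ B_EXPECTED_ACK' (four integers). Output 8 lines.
100 29 29 100
167 29 29 167
167 29 152 167
167 29 187 167
167 29 356 167
181 29 356 181
239 29 356 239
239 356 356 239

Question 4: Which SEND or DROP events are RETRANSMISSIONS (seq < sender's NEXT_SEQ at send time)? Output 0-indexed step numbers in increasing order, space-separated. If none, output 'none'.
Answer: 7

Derivation:
Step 0: SEND seq=0 -> fresh
Step 1: SEND seq=100 -> fresh
Step 2: DROP seq=29 -> fresh
Step 3: SEND seq=152 -> fresh
Step 4: SEND seq=187 -> fresh
Step 5: SEND seq=167 -> fresh
Step 6: SEND seq=181 -> fresh
Step 7: SEND seq=29 -> retransmit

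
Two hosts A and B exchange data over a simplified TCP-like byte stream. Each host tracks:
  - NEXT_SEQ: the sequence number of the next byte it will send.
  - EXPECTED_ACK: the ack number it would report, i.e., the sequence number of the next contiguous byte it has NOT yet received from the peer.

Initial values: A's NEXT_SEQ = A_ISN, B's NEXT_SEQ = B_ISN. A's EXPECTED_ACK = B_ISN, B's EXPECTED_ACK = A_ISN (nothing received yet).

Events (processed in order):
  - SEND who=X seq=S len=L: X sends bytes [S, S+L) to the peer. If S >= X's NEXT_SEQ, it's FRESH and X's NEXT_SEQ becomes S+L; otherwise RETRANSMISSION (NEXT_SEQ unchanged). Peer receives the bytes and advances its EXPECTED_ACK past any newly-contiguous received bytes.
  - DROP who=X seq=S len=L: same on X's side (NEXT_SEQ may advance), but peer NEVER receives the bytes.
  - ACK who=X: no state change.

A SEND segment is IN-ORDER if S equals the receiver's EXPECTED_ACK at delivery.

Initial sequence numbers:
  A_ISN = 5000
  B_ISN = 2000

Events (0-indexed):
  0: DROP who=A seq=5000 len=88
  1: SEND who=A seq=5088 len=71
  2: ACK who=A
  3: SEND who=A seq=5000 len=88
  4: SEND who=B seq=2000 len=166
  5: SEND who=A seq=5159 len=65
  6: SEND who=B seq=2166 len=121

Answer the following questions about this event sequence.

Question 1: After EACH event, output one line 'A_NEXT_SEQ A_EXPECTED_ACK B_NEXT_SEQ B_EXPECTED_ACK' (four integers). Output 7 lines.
5088 2000 2000 5000
5159 2000 2000 5000
5159 2000 2000 5000
5159 2000 2000 5159
5159 2166 2166 5159
5224 2166 2166 5224
5224 2287 2287 5224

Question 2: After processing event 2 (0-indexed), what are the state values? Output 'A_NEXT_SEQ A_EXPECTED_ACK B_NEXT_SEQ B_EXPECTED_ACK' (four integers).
After event 0: A_seq=5088 A_ack=2000 B_seq=2000 B_ack=5000
After event 1: A_seq=5159 A_ack=2000 B_seq=2000 B_ack=5000
After event 2: A_seq=5159 A_ack=2000 B_seq=2000 B_ack=5000

5159 2000 2000 5000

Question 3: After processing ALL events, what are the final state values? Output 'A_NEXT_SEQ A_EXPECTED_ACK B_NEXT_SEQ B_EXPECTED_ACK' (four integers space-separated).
Answer: 5224 2287 2287 5224

Derivation:
After event 0: A_seq=5088 A_ack=2000 B_seq=2000 B_ack=5000
After event 1: A_seq=5159 A_ack=2000 B_seq=2000 B_ack=5000
After event 2: A_seq=5159 A_ack=2000 B_seq=2000 B_ack=5000
After event 3: A_seq=5159 A_ack=2000 B_seq=2000 B_ack=5159
After event 4: A_seq=5159 A_ack=2166 B_seq=2166 B_ack=5159
After event 5: A_seq=5224 A_ack=2166 B_seq=2166 B_ack=5224
After event 6: A_seq=5224 A_ack=2287 B_seq=2287 B_ack=5224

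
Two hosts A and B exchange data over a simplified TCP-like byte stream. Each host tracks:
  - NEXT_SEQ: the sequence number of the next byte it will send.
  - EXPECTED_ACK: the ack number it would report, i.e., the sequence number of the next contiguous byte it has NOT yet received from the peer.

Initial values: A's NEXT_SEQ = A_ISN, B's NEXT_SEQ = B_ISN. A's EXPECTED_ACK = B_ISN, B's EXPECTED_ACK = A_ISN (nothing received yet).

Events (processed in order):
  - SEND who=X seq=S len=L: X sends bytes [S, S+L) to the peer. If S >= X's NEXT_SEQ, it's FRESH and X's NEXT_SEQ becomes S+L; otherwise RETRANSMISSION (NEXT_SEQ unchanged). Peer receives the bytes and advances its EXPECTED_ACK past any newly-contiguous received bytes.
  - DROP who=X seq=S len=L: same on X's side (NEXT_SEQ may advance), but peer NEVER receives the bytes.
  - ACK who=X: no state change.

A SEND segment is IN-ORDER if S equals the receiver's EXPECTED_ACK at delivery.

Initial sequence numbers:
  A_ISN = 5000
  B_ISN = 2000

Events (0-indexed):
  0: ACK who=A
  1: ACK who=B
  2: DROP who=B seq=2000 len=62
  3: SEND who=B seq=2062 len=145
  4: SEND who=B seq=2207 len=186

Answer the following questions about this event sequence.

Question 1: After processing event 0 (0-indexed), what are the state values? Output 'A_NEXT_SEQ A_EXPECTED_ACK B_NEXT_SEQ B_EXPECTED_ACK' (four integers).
After event 0: A_seq=5000 A_ack=2000 B_seq=2000 B_ack=5000

5000 2000 2000 5000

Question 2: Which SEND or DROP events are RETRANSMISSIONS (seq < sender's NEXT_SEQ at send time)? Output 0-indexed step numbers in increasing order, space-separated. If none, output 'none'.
Answer: none

Derivation:
Step 2: DROP seq=2000 -> fresh
Step 3: SEND seq=2062 -> fresh
Step 4: SEND seq=2207 -> fresh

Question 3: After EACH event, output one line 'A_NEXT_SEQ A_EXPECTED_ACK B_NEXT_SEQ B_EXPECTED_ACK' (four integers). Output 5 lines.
5000 2000 2000 5000
5000 2000 2000 5000
5000 2000 2062 5000
5000 2000 2207 5000
5000 2000 2393 5000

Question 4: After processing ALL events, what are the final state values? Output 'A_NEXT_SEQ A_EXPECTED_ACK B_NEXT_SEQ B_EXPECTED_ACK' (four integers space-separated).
Answer: 5000 2000 2393 5000

Derivation:
After event 0: A_seq=5000 A_ack=2000 B_seq=2000 B_ack=5000
After event 1: A_seq=5000 A_ack=2000 B_seq=2000 B_ack=5000
After event 2: A_seq=5000 A_ack=2000 B_seq=2062 B_ack=5000
After event 3: A_seq=5000 A_ack=2000 B_seq=2207 B_ack=5000
After event 4: A_seq=5000 A_ack=2000 B_seq=2393 B_ack=5000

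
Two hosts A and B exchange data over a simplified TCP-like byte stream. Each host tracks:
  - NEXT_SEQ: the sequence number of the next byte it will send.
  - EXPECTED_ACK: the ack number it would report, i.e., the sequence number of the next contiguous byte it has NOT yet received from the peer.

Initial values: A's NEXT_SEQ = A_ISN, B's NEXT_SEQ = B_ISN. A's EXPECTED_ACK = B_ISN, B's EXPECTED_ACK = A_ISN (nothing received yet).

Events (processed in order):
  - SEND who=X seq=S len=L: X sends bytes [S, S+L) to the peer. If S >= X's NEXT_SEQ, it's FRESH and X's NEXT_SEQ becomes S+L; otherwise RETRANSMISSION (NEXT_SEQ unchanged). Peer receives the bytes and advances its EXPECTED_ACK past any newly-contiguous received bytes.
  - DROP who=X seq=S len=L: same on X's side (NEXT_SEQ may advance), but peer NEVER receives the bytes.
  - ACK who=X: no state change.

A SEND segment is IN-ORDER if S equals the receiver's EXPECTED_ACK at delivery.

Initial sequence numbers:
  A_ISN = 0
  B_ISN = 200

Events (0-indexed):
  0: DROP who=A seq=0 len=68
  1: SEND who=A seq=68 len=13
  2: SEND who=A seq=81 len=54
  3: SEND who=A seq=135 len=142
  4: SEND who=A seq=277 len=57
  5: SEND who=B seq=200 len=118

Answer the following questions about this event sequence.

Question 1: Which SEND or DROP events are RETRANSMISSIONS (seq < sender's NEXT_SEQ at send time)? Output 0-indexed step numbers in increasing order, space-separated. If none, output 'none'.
Answer: none

Derivation:
Step 0: DROP seq=0 -> fresh
Step 1: SEND seq=68 -> fresh
Step 2: SEND seq=81 -> fresh
Step 3: SEND seq=135 -> fresh
Step 4: SEND seq=277 -> fresh
Step 5: SEND seq=200 -> fresh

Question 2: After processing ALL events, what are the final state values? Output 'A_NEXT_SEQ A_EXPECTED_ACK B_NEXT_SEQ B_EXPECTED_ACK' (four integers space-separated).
Answer: 334 318 318 0

Derivation:
After event 0: A_seq=68 A_ack=200 B_seq=200 B_ack=0
After event 1: A_seq=81 A_ack=200 B_seq=200 B_ack=0
After event 2: A_seq=135 A_ack=200 B_seq=200 B_ack=0
After event 3: A_seq=277 A_ack=200 B_seq=200 B_ack=0
After event 4: A_seq=334 A_ack=200 B_seq=200 B_ack=0
After event 5: A_seq=334 A_ack=318 B_seq=318 B_ack=0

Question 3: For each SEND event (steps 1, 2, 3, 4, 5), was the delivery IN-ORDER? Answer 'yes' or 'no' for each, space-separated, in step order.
Answer: no no no no yes

Derivation:
Step 1: SEND seq=68 -> out-of-order
Step 2: SEND seq=81 -> out-of-order
Step 3: SEND seq=135 -> out-of-order
Step 4: SEND seq=277 -> out-of-order
Step 5: SEND seq=200 -> in-order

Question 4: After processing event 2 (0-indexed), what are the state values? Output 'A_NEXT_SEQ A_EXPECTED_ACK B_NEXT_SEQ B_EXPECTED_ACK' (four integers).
After event 0: A_seq=68 A_ack=200 B_seq=200 B_ack=0
After event 1: A_seq=81 A_ack=200 B_seq=200 B_ack=0
After event 2: A_seq=135 A_ack=200 B_seq=200 B_ack=0

135 200 200 0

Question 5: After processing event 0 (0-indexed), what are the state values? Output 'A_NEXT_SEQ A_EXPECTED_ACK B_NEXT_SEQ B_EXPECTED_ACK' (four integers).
After event 0: A_seq=68 A_ack=200 B_seq=200 B_ack=0

68 200 200 0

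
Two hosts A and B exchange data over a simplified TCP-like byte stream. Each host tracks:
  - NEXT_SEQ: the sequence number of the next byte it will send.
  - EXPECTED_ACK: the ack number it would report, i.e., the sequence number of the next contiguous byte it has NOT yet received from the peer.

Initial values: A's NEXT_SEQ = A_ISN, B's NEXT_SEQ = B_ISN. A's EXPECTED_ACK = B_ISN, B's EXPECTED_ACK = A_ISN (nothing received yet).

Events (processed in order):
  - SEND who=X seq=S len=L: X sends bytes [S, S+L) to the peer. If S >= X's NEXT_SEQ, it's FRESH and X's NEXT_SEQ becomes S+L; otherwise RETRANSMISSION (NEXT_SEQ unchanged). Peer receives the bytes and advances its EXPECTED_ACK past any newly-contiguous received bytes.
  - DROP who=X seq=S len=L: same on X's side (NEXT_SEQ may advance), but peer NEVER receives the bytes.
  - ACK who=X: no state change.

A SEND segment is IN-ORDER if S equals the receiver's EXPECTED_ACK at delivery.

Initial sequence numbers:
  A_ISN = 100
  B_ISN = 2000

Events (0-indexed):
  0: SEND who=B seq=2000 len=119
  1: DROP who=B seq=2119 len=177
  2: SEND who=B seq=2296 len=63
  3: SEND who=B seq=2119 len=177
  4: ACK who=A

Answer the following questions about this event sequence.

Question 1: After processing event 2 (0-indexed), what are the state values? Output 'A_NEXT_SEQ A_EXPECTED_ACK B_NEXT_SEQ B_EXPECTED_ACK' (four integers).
After event 0: A_seq=100 A_ack=2119 B_seq=2119 B_ack=100
After event 1: A_seq=100 A_ack=2119 B_seq=2296 B_ack=100
After event 2: A_seq=100 A_ack=2119 B_seq=2359 B_ack=100

100 2119 2359 100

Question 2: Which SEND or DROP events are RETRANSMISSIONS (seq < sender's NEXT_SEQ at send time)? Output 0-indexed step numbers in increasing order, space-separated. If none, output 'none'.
Step 0: SEND seq=2000 -> fresh
Step 1: DROP seq=2119 -> fresh
Step 2: SEND seq=2296 -> fresh
Step 3: SEND seq=2119 -> retransmit

Answer: 3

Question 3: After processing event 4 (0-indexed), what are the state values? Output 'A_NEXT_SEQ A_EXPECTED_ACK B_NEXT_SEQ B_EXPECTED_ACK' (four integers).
After event 0: A_seq=100 A_ack=2119 B_seq=2119 B_ack=100
After event 1: A_seq=100 A_ack=2119 B_seq=2296 B_ack=100
After event 2: A_seq=100 A_ack=2119 B_seq=2359 B_ack=100
After event 3: A_seq=100 A_ack=2359 B_seq=2359 B_ack=100
After event 4: A_seq=100 A_ack=2359 B_seq=2359 B_ack=100

100 2359 2359 100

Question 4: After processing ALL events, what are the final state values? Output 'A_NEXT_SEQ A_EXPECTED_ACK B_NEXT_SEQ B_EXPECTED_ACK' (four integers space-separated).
After event 0: A_seq=100 A_ack=2119 B_seq=2119 B_ack=100
After event 1: A_seq=100 A_ack=2119 B_seq=2296 B_ack=100
After event 2: A_seq=100 A_ack=2119 B_seq=2359 B_ack=100
After event 3: A_seq=100 A_ack=2359 B_seq=2359 B_ack=100
After event 4: A_seq=100 A_ack=2359 B_seq=2359 B_ack=100

Answer: 100 2359 2359 100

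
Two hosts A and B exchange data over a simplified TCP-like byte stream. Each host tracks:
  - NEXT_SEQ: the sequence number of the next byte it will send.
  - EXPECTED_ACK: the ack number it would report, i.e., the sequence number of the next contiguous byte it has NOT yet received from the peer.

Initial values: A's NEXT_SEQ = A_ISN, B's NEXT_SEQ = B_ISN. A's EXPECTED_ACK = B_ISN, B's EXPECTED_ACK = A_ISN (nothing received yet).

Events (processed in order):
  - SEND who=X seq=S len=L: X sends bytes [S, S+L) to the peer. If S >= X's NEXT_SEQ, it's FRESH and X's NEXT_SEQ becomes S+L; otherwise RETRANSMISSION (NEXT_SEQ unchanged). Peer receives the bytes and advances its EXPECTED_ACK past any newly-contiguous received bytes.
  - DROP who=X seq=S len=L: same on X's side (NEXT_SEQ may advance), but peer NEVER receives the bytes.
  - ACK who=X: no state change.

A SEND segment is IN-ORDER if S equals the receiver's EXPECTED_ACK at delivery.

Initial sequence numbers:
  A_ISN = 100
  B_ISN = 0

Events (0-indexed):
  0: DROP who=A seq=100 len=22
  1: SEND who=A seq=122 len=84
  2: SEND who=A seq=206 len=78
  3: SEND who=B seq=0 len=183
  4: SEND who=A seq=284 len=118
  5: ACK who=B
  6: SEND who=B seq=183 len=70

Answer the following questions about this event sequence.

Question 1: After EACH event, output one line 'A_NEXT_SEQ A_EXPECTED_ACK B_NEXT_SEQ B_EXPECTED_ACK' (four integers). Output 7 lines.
122 0 0 100
206 0 0 100
284 0 0 100
284 183 183 100
402 183 183 100
402 183 183 100
402 253 253 100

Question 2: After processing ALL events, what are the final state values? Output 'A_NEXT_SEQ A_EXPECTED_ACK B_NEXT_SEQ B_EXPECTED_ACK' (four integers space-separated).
After event 0: A_seq=122 A_ack=0 B_seq=0 B_ack=100
After event 1: A_seq=206 A_ack=0 B_seq=0 B_ack=100
After event 2: A_seq=284 A_ack=0 B_seq=0 B_ack=100
After event 3: A_seq=284 A_ack=183 B_seq=183 B_ack=100
After event 4: A_seq=402 A_ack=183 B_seq=183 B_ack=100
After event 5: A_seq=402 A_ack=183 B_seq=183 B_ack=100
After event 6: A_seq=402 A_ack=253 B_seq=253 B_ack=100

Answer: 402 253 253 100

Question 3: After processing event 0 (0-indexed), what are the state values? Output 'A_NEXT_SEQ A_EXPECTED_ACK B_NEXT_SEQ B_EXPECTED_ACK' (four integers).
After event 0: A_seq=122 A_ack=0 B_seq=0 B_ack=100

122 0 0 100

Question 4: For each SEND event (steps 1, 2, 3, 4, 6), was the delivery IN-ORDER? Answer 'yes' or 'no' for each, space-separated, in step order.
Step 1: SEND seq=122 -> out-of-order
Step 2: SEND seq=206 -> out-of-order
Step 3: SEND seq=0 -> in-order
Step 4: SEND seq=284 -> out-of-order
Step 6: SEND seq=183 -> in-order

Answer: no no yes no yes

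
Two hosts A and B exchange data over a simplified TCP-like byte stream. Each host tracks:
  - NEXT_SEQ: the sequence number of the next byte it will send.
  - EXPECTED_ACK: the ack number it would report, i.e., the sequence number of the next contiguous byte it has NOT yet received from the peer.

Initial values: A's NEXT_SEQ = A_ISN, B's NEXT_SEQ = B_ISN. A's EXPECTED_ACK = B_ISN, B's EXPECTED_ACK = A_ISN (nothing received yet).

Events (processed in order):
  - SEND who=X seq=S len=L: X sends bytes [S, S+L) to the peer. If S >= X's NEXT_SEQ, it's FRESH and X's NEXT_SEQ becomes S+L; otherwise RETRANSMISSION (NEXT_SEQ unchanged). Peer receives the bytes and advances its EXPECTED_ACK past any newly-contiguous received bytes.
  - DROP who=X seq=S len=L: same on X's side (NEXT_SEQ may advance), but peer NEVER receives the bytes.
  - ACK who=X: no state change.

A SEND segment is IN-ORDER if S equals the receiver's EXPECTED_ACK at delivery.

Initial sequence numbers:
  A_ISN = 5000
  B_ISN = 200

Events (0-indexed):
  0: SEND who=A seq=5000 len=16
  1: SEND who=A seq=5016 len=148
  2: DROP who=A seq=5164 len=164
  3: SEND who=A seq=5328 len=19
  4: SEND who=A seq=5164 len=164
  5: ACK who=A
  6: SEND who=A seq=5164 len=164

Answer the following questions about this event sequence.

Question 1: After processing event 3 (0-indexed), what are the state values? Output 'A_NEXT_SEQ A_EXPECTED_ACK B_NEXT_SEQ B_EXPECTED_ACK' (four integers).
After event 0: A_seq=5016 A_ack=200 B_seq=200 B_ack=5016
After event 1: A_seq=5164 A_ack=200 B_seq=200 B_ack=5164
After event 2: A_seq=5328 A_ack=200 B_seq=200 B_ack=5164
After event 3: A_seq=5347 A_ack=200 B_seq=200 B_ack=5164

5347 200 200 5164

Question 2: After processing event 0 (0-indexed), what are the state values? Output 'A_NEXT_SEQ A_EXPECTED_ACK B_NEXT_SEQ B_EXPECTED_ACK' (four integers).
After event 0: A_seq=5016 A_ack=200 B_seq=200 B_ack=5016

5016 200 200 5016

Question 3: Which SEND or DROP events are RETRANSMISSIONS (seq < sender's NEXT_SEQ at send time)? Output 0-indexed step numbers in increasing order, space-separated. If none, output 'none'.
Answer: 4 6

Derivation:
Step 0: SEND seq=5000 -> fresh
Step 1: SEND seq=5016 -> fresh
Step 2: DROP seq=5164 -> fresh
Step 3: SEND seq=5328 -> fresh
Step 4: SEND seq=5164 -> retransmit
Step 6: SEND seq=5164 -> retransmit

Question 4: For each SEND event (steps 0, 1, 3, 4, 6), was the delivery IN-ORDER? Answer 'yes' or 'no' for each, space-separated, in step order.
Step 0: SEND seq=5000 -> in-order
Step 1: SEND seq=5016 -> in-order
Step 3: SEND seq=5328 -> out-of-order
Step 4: SEND seq=5164 -> in-order
Step 6: SEND seq=5164 -> out-of-order

Answer: yes yes no yes no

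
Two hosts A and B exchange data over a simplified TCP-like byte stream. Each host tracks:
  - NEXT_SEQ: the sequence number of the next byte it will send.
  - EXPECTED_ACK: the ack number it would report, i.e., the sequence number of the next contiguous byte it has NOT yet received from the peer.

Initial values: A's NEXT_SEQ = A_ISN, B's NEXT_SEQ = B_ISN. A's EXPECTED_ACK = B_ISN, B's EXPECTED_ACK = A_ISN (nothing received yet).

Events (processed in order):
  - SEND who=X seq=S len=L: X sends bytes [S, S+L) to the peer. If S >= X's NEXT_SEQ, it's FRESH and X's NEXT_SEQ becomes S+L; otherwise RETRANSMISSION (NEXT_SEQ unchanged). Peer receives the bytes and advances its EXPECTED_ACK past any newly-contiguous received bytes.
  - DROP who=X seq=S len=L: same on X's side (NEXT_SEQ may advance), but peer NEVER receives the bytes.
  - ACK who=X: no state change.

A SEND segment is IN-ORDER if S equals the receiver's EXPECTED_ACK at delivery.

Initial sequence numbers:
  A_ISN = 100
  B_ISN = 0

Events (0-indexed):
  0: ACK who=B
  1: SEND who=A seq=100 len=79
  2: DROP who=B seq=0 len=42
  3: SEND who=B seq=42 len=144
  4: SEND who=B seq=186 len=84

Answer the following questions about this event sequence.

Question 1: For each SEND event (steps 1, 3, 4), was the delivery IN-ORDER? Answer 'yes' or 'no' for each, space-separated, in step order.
Step 1: SEND seq=100 -> in-order
Step 3: SEND seq=42 -> out-of-order
Step 4: SEND seq=186 -> out-of-order

Answer: yes no no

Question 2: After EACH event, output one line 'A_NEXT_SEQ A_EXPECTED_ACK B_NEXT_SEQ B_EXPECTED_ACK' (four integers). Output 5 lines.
100 0 0 100
179 0 0 179
179 0 42 179
179 0 186 179
179 0 270 179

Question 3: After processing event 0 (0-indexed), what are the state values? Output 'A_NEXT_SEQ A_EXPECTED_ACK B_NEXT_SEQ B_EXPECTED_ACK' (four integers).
After event 0: A_seq=100 A_ack=0 B_seq=0 B_ack=100

100 0 0 100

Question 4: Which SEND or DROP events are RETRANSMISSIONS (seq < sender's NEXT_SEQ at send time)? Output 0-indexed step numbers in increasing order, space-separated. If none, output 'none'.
Step 1: SEND seq=100 -> fresh
Step 2: DROP seq=0 -> fresh
Step 3: SEND seq=42 -> fresh
Step 4: SEND seq=186 -> fresh

Answer: none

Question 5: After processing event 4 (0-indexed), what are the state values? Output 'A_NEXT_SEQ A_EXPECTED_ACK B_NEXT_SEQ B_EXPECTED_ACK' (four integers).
After event 0: A_seq=100 A_ack=0 B_seq=0 B_ack=100
After event 1: A_seq=179 A_ack=0 B_seq=0 B_ack=179
After event 2: A_seq=179 A_ack=0 B_seq=42 B_ack=179
After event 3: A_seq=179 A_ack=0 B_seq=186 B_ack=179
After event 4: A_seq=179 A_ack=0 B_seq=270 B_ack=179

179 0 270 179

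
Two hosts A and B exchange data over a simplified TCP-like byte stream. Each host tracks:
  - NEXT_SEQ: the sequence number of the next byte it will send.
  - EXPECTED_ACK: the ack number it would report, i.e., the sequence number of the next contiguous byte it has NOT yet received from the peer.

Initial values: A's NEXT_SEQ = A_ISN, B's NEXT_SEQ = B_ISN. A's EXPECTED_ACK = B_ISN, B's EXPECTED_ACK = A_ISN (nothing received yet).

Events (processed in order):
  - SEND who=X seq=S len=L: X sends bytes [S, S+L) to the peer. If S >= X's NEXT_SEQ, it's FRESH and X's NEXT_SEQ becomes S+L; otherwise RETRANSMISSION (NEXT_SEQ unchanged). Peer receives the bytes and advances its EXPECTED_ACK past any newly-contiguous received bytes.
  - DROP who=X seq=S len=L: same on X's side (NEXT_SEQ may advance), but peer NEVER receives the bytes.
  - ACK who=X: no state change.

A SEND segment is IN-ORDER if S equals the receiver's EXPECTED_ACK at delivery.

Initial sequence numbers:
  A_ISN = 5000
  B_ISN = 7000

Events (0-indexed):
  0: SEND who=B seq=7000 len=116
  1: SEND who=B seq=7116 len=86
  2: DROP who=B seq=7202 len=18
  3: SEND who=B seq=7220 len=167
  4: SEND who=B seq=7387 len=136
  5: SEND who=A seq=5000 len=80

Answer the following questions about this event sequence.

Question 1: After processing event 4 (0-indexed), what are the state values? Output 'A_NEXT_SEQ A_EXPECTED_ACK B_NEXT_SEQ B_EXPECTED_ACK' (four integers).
After event 0: A_seq=5000 A_ack=7116 B_seq=7116 B_ack=5000
After event 1: A_seq=5000 A_ack=7202 B_seq=7202 B_ack=5000
After event 2: A_seq=5000 A_ack=7202 B_seq=7220 B_ack=5000
After event 3: A_seq=5000 A_ack=7202 B_seq=7387 B_ack=5000
After event 4: A_seq=5000 A_ack=7202 B_seq=7523 B_ack=5000

5000 7202 7523 5000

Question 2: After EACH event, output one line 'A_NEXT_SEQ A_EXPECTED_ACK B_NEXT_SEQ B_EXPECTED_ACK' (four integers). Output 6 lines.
5000 7116 7116 5000
5000 7202 7202 5000
5000 7202 7220 5000
5000 7202 7387 5000
5000 7202 7523 5000
5080 7202 7523 5080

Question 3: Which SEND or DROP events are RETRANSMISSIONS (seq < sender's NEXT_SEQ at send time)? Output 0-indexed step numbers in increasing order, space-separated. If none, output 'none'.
Step 0: SEND seq=7000 -> fresh
Step 1: SEND seq=7116 -> fresh
Step 2: DROP seq=7202 -> fresh
Step 3: SEND seq=7220 -> fresh
Step 4: SEND seq=7387 -> fresh
Step 5: SEND seq=5000 -> fresh

Answer: none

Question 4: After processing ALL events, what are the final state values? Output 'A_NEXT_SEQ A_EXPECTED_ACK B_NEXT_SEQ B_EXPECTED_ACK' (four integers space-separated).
Answer: 5080 7202 7523 5080

Derivation:
After event 0: A_seq=5000 A_ack=7116 B_seq=7116 B_ack=5000
After event 1: A_seq=5000 A_ack=7202 B_seq=7202 B_ack=5000
After event 2: A_seq=5000 A_ack=7202 B_seq=7220 B_ack=5000
After event 3: A_seq=5000 A_ack=7202 B_seq=7387 B_ack=5000
After event 4: A_seq=5000 A_ack=7202 B_seq=7523 B_ack=5000
After event 5: A_seq=5080 A_ack=7202 B_seq=7523 B_ack=5080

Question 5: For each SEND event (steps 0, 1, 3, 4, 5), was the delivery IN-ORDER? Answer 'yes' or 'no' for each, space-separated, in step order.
Step 0: SEND seq=7000 -> in-order
Step 1: SEND seq=7116 -> in-order
Step 3: SEND seq=7220 -> out-of-order
Step 4: SEND seq=7387 -> out-of-order
Step 5: SEND seq=5000 -> in-order

Answer: yes yes no no yes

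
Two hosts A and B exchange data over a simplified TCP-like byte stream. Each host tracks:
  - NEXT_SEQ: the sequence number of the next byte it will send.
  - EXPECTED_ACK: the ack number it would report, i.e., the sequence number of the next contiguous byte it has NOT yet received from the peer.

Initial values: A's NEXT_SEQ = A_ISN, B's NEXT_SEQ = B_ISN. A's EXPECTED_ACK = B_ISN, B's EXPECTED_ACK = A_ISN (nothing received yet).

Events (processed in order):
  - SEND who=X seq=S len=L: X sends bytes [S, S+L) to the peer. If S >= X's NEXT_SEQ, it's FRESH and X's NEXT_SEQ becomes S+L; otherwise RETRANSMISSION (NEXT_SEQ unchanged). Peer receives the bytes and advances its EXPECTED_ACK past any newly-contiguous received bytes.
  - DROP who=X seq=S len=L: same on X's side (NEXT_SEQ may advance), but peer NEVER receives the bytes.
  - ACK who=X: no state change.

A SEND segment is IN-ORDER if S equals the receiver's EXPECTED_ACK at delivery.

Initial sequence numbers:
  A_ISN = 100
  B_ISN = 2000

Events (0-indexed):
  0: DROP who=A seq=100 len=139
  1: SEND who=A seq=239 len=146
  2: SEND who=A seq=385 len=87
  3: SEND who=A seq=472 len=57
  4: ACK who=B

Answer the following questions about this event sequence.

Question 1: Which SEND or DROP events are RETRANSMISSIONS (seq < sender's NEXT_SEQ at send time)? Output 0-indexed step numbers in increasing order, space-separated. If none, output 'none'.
Step 0: DROP seq=100 -> fresh
Step 1: SEND seq=239 -> fresh
Step 2: SEND seq=385 -> fresh
Step 3: SEND seq=472 -> fresh

Answer: none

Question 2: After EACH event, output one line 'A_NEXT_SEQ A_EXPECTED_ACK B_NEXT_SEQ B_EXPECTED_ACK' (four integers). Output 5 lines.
239 2000 2000 100
385 2000 2000 100
472 2000 2000 100
529 2000 2000 100
529 2000 2000 100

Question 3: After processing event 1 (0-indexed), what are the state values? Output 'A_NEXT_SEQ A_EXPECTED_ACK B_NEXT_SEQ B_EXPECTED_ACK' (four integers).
After event 0: A_seq=239 A_ack=2000 B_seq=2000 B_ack=100
After event 1: A_seq=385 A_ack=2000 B_seq=2000 B_ack=100

385 2000 2000 100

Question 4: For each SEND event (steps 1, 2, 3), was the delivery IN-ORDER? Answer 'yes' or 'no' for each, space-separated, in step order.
Answer: no no no

Derivation:
Step 1: SEND seq=239 -> out-of-order
Step 2: SEND seq=385 -> out-of-order
Step 3: SEND seq=472 -> out-of-order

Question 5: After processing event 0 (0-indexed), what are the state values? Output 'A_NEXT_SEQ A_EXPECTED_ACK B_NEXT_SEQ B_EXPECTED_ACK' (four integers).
After event 0: A_seq=239 A_ack=2000 B_seq=2000 B_ack=100

239 2000 2000 100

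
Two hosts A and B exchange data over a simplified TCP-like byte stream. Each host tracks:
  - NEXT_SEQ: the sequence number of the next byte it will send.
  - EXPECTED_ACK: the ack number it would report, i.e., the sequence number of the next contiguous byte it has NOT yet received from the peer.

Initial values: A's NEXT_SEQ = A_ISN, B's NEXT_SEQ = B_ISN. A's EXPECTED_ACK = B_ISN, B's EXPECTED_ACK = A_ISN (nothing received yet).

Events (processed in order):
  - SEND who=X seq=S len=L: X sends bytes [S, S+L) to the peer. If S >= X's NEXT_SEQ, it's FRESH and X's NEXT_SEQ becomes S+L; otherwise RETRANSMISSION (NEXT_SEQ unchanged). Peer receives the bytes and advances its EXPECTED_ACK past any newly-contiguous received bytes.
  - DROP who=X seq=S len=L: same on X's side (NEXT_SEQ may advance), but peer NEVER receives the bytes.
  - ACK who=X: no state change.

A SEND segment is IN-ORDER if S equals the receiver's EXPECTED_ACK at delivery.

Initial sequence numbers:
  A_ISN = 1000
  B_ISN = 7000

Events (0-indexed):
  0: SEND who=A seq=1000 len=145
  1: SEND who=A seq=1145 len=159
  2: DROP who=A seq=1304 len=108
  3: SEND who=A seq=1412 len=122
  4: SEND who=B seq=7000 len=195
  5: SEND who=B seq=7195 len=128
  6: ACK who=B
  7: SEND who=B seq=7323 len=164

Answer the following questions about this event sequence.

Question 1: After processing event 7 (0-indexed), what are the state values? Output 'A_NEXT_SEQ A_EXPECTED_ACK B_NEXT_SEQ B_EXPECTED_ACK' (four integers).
After event 0: A_seq=1145 A_ack=7000 B_seq=7000 B_ack=1145
After event 1: A_seq=1304 A_ack=7000 B_seq=7000 B_ack=1304
After event 2: A_seq=1412 A_ack=7000 B_seq=7000 B_ack=1304
After event 3: A_seq=1534 A_ack=7000 B_seq=7000 B_ack=1304
After event 4: A_seq=1534 A_ack=7195 B_seq=7195 B_ack=1304
After event 5: A_seq=1534 A_ack=7323 B_seq=7323 B_ack=1304
After event 6: A_seq=1534 A_ack=7323 B_seq=7323 B_ack=1304
After event 7: A_seq=1534 A_ack=7487 B_seq=7487 B_ack=1304

1534 7487 7487 1304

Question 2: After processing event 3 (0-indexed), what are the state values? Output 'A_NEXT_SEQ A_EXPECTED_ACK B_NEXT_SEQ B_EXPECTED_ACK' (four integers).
After event 0: A_seq=1145 A_ack=7000 B_seq=7000 B_ack=1145
After event 1: A_seq=1304 A_ack=7000 B_seq=7000 B_ack=1304
After event 2: A_seq=1412 A_ack=7000 B_seq=7000 B_ack=1304
After event 3: A_seq=1534 A_ack=7000 B_seq=7000 B_ack=1304

1534 7000 7000 1304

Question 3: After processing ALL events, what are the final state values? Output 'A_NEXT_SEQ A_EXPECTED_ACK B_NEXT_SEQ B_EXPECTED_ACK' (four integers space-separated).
After event 0: A_seq=1145 A_ack=7000 B_seq=7000 B_ack=1145
After event 1: A_seq=1304 A_ack=7000 B_seq=7000 B_ack=1304
After event 2: A_seq=1412 A_ack=7000 B_seq=7000 B_ack=1304
After event 3: A_seq=1534 A_ack=7000 B_seq=7000 B_ack=1304
After event 4: A_seq=1534 A_ack=7195 B_seq=7195 B_ack=1304
After event 5: A_seq=1534 A_ack=7323 B_seq=7323 B_ack=1304
After event 6: A_seq=1534 A_ack=7323 B_seq=7323 B_ack=1304
After event 7: A_seq=1534 A_ack=7487 B_seq=7487 B_ack=1304

Answer: 1534 7487 7487 1304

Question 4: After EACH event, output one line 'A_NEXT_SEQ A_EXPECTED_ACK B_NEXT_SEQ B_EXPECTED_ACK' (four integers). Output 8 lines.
1145 7000 7000 1145
1304 7000 7000 1304
1412 7000 7000 1304
1534 7000 7000 1304
1534 7195 7195 1304
1534 7323 7323 1304
1534 7323 7323 1304
1534 7487 7487 1304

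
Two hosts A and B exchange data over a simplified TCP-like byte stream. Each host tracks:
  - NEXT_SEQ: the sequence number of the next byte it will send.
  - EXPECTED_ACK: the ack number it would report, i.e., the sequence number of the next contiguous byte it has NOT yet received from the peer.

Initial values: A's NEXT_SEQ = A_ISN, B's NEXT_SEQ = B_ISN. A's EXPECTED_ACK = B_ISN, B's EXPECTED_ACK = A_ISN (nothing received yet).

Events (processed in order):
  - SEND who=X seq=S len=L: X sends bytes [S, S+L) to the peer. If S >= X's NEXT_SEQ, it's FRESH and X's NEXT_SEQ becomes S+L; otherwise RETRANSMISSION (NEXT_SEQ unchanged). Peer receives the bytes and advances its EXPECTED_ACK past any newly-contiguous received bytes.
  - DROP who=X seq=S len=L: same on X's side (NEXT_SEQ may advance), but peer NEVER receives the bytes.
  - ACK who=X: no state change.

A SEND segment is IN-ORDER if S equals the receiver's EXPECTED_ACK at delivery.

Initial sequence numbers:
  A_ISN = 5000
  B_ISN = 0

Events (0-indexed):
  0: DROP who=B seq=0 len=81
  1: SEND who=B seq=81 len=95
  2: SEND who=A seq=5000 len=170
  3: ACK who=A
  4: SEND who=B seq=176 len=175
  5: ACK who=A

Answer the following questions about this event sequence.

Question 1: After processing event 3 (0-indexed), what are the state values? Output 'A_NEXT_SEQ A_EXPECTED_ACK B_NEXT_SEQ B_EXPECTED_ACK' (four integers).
After event 0: A_seq=5000 A_ack=0 B_seq=81 B_ack=5000
After event 1: A_seq=5000 A_ack=0 B_seq=176 B_ack=5000
After event 2: A_seq=5170 A_ack=0 B_seq=176 B_ack=5170
After event 3: A_seq=5170 A_ack=0 B_seq=176 B_ack=5170

5170 0 176 5170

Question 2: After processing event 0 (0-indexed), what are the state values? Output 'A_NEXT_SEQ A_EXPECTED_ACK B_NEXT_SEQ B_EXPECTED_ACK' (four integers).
After event 0: A_seq=5000 A_ack=0 B_seq=81 B_ack=5000

5000 0 81 5000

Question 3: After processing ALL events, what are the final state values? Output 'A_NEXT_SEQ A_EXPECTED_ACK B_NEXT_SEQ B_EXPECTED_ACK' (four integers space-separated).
After event 0: A_seq=5000 A_ack=0 B_seq=81 B_ack=5000
After event 1: A_seq=5000 A_ack=0 B_seq=176 B_ack=5000
After event 2: A_seq=5170 A_ack=0 B_seq=176 B_ack=5170
After event 3: A_seq=5170 A_ack=0 B_seq=176 B_ack=5170
After event 4: A_seq=5170 A_ack=0 B_seq=351 B_ack=5170
After event 5: A_seq=5170 A_ack=0 B_seq=351 B_ack=5170

Answer: 5170 0 351 5170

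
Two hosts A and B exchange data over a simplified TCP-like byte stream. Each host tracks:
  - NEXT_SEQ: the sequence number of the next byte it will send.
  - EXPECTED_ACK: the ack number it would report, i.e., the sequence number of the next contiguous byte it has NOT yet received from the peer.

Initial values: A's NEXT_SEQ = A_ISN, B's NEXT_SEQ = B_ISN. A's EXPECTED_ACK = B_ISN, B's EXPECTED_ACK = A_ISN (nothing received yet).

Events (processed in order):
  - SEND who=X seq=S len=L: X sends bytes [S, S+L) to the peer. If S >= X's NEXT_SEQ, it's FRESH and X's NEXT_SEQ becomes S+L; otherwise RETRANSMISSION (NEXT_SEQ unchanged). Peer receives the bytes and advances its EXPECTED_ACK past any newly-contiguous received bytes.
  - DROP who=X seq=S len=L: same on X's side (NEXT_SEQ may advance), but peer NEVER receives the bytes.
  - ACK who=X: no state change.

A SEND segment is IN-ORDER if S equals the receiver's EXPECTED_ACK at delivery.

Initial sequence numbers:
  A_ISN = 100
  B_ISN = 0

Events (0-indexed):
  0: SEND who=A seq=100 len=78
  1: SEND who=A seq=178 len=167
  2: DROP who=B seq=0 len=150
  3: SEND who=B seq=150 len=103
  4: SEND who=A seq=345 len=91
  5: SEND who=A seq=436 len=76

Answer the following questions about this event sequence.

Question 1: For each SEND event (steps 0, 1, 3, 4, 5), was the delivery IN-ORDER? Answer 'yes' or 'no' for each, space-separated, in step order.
Step 0: SEND seq=100 -> in-order
Step 1: SEND seq=178 -> in-order
Step 3: SEND seq=150 -> out-of-order
Step 4: SEND seq=345 -> in-order
Step 5: SEND seq=436 -> in-order

Answer: yes yes no yes yes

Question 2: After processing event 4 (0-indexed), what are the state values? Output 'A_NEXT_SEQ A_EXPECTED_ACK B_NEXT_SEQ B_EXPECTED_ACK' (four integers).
After event 0: A_seq=178 A_ack=0 B_seq=0 B_ack=178
After event 1: A_seq=345 A_ack=0 B_seq=0 B_ack=345
After event 2: A_seq=345 A_ack=0 B_seq=150 B_ack=345
After event 3: A_seq=345 A_ack=0 B_seq=253 B_ack=345
After event 4: A_seq=436 A_ack=0 B_seq=253 B_ack=436

436 0 253 436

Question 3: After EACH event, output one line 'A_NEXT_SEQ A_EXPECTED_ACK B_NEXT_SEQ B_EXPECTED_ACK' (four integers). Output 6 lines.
178 0 0 178
345 0 0 345
345 0 150 345
345 0 253 345
436 0 253 436
512 0 253 512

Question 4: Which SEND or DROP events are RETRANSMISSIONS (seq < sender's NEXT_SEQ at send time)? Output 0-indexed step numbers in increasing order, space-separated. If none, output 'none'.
Step 0: SEND seq=100 -> fresh
Step 1: SEND seq=178 -> fresh
Step 2: DROP seq=0 -> fresh
Step 3: SEND seq=150 -> fresh
Step 4: SEND seq=345 -> fresh
Step 5: SEND seq=436 -> fresh

Answer: none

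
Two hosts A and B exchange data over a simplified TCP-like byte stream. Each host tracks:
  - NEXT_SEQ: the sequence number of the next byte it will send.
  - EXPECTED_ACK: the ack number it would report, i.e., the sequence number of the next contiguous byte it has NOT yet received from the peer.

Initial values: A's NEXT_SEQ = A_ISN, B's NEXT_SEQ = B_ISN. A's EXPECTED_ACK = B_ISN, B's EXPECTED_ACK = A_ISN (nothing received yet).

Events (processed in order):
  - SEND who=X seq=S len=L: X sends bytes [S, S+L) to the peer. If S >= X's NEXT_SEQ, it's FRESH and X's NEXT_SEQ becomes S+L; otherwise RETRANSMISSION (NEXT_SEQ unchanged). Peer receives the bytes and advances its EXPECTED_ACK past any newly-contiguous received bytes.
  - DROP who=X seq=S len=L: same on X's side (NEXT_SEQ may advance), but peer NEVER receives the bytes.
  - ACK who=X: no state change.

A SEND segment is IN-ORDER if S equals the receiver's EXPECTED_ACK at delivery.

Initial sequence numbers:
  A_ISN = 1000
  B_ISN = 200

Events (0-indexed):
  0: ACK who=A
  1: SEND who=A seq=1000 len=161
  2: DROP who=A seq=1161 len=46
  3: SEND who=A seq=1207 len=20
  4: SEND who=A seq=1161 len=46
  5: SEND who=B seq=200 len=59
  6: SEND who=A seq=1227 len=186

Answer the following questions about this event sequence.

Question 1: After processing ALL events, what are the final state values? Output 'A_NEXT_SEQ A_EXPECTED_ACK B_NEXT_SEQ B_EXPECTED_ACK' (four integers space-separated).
After event 0: A_seq=1000 A_ack=200 B_seq=200 B_ack=1000
After event 1: A_seq=1161 A_ack=200 B_seq=200 B_ack=1161
After event 2: A_seq=1207 A_ack=200 B_seq=200 B_ack=1161
After event 3: A_seq=1227 A_ack=200 B_seq=200 B_ack=1161
After event 4: A_seq=1227 A_ack=200 B_seq=200 B_ack=1227
After event 5: A_seq=1227 A_ack=259 B_seq=259 B_ack=1227
After event 6: A_seq=1413 A_ack=259 B_seq=259 B_ack=1413

Answer: 1413 259 259 1413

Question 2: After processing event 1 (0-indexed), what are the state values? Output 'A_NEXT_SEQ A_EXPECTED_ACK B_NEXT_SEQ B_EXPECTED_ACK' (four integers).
After event 0: A_seq=1000 A_ack=200 B_seq=200 B_ack=1000
After event 1: A_seq=1161 A_ack=200 B_seq=200 B_ack=1161

1161 200 200 1161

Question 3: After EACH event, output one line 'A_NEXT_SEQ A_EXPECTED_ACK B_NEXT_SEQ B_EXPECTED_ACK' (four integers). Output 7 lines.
1000 200 200 1000
1161 200 200 1161
1207 200 200 1161
1227 200 200 1161
1227 200 200 1227
1227 259 259 1227
1413 259 259 1413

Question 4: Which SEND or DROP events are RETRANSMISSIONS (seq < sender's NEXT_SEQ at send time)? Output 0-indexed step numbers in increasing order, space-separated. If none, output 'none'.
Answer: 4

Derivation:
Step 1: SEND seq=1000 -> fresh
Step 2: DROP seq=1161 -> fresh
Step 3: SEND seq=1207 -> fresh
Step 4: SEND seq=1161 -> retransmit
Step 5: SEND seq=200 -> fresh
Step 6: SEND seq=1227 -> fresh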